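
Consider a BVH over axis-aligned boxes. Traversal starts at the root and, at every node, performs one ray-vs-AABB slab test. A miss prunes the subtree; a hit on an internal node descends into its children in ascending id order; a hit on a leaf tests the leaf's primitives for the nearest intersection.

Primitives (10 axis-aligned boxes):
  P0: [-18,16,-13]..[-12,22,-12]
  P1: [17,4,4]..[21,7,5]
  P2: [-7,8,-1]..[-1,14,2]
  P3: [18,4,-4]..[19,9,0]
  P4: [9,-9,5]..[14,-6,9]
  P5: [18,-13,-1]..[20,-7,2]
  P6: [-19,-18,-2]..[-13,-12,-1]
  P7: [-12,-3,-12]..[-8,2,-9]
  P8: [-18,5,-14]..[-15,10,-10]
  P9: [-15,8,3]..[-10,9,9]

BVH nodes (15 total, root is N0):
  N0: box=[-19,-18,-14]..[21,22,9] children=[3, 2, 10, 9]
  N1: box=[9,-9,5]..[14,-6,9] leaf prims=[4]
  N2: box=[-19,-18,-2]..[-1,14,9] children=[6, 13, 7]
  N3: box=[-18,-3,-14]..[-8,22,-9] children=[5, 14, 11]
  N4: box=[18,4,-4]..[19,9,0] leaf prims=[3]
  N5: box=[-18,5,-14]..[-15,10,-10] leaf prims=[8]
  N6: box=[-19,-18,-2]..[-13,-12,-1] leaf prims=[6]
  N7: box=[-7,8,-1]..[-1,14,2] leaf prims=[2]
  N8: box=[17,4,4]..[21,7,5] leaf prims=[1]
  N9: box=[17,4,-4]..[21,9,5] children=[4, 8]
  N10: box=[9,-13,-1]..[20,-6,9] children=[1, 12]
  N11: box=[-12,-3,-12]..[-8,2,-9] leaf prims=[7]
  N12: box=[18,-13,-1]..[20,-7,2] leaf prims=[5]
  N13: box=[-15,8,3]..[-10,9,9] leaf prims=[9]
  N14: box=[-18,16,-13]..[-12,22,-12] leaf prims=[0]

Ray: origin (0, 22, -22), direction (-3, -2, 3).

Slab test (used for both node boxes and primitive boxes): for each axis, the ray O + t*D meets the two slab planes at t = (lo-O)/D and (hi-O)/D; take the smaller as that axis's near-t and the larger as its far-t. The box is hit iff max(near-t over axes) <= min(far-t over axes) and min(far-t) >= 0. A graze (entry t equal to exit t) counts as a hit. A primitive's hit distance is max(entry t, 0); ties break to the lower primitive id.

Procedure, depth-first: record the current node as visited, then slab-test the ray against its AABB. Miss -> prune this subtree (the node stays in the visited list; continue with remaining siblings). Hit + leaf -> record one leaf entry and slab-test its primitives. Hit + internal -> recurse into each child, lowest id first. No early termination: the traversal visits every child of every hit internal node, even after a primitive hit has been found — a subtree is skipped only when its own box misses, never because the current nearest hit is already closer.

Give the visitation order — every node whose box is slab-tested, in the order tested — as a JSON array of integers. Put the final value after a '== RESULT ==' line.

Trace the traversal:
N0 x:[-7,19/3] y:[0,20] z:[8/3,31/3] -> hit [8/3,19/3], descend [2, 3, 9, 10]
  N2 x:[1/3,19/3] y:[4,20] z:[20/3,31/3] -> miss, prune
  N3 x:[8/3,6] y:[0,25/2] z:[8/3,13/3] -> hit [8/3,13/3], descend [5, 11, 14]
    N5 x:[5,6] y:[6,17/2] z:[8/3,4] -> miss, prune
    N11 x:[8/3,4] y:[10,25/2] z:[10/3,13/3] -> miss, prune
    N14 x:[4,6] y:[0,3] z:[3,10/3] -> miss, prune
  N9 x:[-7,-17/3] y:[13/2,9] z:[6,9] -> miss, prune
  N10 x:[-20/3,-3] y:[14,35/2] z:[7,31/3] -> miss, prune

8 AABB tests over nodes [0, 2, 3, 5, 11, 14, 9, 10]; 0 leaves entered; closest miss.

== RESULT ==
[0, 2, 3, 5, 11, 14, 9, 10]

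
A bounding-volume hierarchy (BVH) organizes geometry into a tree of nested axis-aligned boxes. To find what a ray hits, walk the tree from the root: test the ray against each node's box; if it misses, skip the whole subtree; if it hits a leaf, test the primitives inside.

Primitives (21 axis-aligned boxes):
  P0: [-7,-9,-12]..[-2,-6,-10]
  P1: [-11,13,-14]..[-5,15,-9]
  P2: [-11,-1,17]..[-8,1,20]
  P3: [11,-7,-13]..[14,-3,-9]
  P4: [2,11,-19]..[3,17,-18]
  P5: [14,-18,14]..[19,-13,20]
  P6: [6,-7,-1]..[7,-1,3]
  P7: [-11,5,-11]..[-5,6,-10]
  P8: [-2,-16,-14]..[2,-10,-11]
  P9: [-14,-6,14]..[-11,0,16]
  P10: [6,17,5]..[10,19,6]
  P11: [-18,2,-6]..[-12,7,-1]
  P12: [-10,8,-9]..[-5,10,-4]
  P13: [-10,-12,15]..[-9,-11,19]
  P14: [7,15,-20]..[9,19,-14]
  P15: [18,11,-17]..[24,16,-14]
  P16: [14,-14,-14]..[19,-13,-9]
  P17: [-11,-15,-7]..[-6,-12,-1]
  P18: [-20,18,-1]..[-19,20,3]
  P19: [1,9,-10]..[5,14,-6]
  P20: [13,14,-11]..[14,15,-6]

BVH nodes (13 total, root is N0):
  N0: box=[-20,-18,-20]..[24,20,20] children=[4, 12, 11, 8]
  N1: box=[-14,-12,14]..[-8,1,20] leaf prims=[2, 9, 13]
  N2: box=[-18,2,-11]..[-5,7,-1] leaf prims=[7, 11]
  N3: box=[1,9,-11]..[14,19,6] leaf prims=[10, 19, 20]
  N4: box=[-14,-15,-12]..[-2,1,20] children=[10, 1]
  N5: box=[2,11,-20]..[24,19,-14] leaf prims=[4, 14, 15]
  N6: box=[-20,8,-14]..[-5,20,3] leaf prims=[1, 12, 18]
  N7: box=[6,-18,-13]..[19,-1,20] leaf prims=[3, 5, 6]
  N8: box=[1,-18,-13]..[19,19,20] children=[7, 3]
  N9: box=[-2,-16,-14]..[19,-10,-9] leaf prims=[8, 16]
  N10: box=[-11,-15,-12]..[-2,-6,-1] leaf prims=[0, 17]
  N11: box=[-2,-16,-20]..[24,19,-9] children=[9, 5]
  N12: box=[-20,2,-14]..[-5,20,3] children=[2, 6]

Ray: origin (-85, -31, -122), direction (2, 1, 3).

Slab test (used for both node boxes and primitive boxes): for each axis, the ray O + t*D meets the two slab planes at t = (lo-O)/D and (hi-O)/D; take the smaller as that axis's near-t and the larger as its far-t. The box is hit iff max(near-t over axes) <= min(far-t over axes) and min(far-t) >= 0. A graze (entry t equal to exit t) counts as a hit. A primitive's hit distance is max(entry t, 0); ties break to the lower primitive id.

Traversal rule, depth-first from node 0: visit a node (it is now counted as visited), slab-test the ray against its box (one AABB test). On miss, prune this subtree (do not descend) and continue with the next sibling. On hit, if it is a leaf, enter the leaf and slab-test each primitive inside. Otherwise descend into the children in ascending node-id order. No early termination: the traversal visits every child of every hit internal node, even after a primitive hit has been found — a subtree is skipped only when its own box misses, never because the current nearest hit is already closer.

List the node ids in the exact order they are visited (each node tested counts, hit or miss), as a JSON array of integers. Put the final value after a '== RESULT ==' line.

Walk:
N0 x:[65/2,109/2] y:[13,51] z:[34,142/3] -> hit [34,142/3], descend [4, 8, 11, 12]
  N4 x:[71/2,83/2] y:[16,32] z:[110/3,142/3] -> miss, prune
  N8 x:[43,52] y:[13,50] z:[109/3,142/3] -> hit [43,142/3], descend [3, 7]
    N3 x:[43,99/2] y:[40,50] z:[37,128/3] -> miss, prune
    N7 x:[91/2,52] y:[13,30] z:[109/3,142/3] -> miss, prune
  N11 x:[83/2,109/2] y:[15,50] z:[34,113/3] -> miss, prune
  N12 x:[65/2,40] y:[33,51] z:[36,125/3] -> hit [36,40], descend [2, 6]
    N2 x:[67/2,40] y:[33,38] z:[37,121/3] -> hit [37,38] leaf, test {P7@t=37, P11(miss)}
    N6 x:[65/2,40] y:[39,51] z:[36,125/3] -> hit [39,40] leaf, test {P1(miss), P12@t=39, P18(miss)}

order=[0, 4, 8, 3, 7, 11, 12, 2, 6]  |boxes|=9  |leaves|=2  hit=P7

== RESULT ==
[0, 4, 8, 3, 7, 11, 12, 2, 6]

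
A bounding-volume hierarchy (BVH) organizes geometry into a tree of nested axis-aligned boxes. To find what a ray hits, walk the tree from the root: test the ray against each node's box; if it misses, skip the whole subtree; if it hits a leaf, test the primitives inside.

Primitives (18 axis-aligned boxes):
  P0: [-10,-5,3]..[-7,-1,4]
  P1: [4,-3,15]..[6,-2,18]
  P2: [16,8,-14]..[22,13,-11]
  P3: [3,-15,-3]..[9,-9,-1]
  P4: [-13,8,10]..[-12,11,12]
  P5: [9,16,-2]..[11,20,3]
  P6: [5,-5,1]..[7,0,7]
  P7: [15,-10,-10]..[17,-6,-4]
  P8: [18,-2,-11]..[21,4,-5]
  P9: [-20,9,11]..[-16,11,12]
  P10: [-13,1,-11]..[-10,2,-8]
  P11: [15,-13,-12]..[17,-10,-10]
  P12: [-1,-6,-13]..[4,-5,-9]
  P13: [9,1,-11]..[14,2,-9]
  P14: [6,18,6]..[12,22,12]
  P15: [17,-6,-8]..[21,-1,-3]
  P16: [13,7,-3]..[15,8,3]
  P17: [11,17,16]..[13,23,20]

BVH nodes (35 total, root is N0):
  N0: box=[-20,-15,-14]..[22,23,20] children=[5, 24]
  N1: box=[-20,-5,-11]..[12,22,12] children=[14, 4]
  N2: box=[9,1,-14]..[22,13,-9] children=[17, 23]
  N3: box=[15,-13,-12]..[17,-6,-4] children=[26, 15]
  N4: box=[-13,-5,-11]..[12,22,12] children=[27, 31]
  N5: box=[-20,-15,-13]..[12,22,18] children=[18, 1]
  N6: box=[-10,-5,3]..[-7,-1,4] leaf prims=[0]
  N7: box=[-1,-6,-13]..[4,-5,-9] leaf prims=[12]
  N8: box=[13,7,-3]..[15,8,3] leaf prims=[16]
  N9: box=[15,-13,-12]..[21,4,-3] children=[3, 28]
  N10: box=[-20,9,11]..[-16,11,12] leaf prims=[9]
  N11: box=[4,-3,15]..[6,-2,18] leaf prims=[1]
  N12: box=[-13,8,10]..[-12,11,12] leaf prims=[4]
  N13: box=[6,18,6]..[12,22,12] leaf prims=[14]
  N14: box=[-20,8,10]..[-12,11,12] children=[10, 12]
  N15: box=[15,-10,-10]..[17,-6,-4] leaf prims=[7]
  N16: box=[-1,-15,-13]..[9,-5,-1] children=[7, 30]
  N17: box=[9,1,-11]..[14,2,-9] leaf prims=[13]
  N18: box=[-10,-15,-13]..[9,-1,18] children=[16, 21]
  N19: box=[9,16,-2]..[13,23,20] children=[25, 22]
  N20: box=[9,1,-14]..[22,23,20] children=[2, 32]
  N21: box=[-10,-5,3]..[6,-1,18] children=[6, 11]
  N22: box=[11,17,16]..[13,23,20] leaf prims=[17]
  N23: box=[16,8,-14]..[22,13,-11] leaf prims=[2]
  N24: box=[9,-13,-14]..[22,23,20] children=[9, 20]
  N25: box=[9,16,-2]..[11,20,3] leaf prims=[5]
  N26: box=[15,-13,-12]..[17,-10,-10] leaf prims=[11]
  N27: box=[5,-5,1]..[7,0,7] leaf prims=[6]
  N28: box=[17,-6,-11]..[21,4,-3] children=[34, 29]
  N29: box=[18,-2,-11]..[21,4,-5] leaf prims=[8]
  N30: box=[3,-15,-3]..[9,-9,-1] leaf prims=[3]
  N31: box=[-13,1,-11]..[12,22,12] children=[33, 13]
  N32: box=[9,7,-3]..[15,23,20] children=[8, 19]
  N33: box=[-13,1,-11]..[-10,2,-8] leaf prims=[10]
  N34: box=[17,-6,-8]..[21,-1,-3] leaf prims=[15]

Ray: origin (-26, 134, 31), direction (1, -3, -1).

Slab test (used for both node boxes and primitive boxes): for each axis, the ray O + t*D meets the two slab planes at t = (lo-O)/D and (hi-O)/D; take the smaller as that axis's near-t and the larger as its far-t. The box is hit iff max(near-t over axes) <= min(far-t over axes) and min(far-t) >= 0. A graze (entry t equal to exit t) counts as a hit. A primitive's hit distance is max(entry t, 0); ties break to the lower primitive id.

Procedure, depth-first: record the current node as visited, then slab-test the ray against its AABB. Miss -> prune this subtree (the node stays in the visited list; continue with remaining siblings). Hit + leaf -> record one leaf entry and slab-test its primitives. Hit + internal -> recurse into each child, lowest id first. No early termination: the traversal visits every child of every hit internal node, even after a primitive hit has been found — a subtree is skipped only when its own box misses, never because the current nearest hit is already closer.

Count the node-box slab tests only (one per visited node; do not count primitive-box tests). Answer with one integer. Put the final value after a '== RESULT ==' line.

Traverse from the root:
N0 x:[6,48] y:[37,149/3] z:[11,45] -> hit [37,45], descend [5, 24]
  N5 x:[6,38] y:[112/3,149/3] z:[13,44] -> hit [112/3,38], descend [1, 18]
    N1 x:[6,38] y:[112/3,139/3] z:[19,42] -> hit [112/3,38], descend [4, 14]
      N4 x:[13,38] y:[112/3,139/3] z:[19,42] -> hit [112/3,38], descend [27, 31]
        N27 x:[31,33] y:[134/3,139/3] z:[24,30] -> miss, prune
        N31 x:[13,38] y:[112/3,133/3] z:[19,42] -> hit [112/3,38], descend [13, 33]
          N13 x:[32,38] y:[112/3,116/3] z:[19,25] -> miss, prune
          N33 x:[13,16] y:[44,133/3] z:[39,42] -> miss, prune
      N14 x:[6,14] y:[41,42] z:[19,21] -> miss, prune
    N18 x:[16,35] y:[45,149/3] z:[13,44] -> miss, prune
  N24 x:[35,48] y:[37,49] z:[11,45] -> hit [37,45], descend [9, 20]
    N9 x:[41,47] y:[130/3,49] z:[34,43] -> miss, prune
    N20 x:[35,48] y:[37,133/3] z:[11,45] -> hit [37,133/3], descend [2, 32]
      N2 x:[35,48] y:[121/3,133/3] z:[40,45] -> hit [121/3,133/3], descend [17, 23]
        N17 x:[35,40] y:[44,133/3] z:[40,42] -> miss, prune
        N23 x:[42,48] y:[121/3,42] z:[42,45] -> hit [42,42] leaf, test {P2@t=42}
      N32 x:[35,41] y:[37,127/3] z:[11,34] -> miss, prune

Visited [0, 5, 1, 4, 27, 31, 13, 33, 14, 18, 24, 9, 20, 2, 17, 23, 32]. Tests: 17 box, 1 leaf. Nearest: P2.

== RESULT ==
17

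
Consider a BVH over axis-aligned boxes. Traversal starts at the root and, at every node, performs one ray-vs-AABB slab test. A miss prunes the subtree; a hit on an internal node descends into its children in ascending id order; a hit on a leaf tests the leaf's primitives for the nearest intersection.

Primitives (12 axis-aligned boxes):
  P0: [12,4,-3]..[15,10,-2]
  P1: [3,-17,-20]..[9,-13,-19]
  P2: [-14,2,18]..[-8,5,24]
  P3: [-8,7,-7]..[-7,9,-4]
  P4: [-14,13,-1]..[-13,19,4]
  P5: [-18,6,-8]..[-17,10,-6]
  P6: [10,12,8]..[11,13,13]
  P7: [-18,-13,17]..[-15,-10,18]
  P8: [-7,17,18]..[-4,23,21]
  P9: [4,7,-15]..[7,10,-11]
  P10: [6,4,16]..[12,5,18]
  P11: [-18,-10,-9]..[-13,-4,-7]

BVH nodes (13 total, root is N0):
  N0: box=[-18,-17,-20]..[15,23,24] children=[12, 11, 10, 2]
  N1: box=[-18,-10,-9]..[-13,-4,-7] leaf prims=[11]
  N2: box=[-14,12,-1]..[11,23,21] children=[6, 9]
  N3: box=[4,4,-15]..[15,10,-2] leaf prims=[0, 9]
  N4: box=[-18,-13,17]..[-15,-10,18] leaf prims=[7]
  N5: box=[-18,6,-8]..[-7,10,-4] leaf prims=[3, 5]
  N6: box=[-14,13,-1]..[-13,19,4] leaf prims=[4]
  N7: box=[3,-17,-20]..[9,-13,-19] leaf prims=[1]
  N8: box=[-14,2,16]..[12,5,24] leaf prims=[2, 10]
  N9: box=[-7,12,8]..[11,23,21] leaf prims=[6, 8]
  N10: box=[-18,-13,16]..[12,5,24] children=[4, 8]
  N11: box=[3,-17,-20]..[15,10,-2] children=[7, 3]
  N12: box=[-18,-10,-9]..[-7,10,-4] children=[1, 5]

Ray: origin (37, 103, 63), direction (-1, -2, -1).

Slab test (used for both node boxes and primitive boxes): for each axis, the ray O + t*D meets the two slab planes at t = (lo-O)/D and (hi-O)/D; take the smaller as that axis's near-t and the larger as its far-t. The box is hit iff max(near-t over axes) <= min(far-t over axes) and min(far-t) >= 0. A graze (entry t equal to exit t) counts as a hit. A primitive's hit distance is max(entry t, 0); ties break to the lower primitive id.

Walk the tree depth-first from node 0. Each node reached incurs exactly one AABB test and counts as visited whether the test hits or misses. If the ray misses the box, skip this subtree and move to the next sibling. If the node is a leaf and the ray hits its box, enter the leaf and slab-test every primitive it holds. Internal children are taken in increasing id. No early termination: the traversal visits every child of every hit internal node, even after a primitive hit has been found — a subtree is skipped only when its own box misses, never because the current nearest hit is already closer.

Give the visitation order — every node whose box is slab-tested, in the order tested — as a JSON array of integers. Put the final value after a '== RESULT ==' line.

Walk:
N0 x:[22,55] y:[40,60] z:[39,83] -> hit [40,55], descend [2, 10, 11, 12]
  N2 x:[26,51] y:[40,91/2] z:[42,64] -> hit [42,91/2], descend [6, 9]
    N6 x:[50,51] y:[42,45] z:[59,64] -> miss, prune
    N9 x:[26,44] y:[40,91/2] z:[42,55] -> hit [42,44] leaf, test {P6(miss), P8@t=42}
  N10 x:[25,55] y:[49,58] z:[39,47] -> miss, prune
  N11 x:[22,34] y:[93/2,60] z:[65,83] -> miss, prune
  N12 x:[44,55] y:[93/2,113/2] z:[67,72] -> miss, prune

Visited [0, 2, 6, 9, 10, 11, 12]. Tests: 7 box, 1 leaf. Nearest: P8.

== RESULT ==
[0, 2, 6, 9, 10, 11, 12]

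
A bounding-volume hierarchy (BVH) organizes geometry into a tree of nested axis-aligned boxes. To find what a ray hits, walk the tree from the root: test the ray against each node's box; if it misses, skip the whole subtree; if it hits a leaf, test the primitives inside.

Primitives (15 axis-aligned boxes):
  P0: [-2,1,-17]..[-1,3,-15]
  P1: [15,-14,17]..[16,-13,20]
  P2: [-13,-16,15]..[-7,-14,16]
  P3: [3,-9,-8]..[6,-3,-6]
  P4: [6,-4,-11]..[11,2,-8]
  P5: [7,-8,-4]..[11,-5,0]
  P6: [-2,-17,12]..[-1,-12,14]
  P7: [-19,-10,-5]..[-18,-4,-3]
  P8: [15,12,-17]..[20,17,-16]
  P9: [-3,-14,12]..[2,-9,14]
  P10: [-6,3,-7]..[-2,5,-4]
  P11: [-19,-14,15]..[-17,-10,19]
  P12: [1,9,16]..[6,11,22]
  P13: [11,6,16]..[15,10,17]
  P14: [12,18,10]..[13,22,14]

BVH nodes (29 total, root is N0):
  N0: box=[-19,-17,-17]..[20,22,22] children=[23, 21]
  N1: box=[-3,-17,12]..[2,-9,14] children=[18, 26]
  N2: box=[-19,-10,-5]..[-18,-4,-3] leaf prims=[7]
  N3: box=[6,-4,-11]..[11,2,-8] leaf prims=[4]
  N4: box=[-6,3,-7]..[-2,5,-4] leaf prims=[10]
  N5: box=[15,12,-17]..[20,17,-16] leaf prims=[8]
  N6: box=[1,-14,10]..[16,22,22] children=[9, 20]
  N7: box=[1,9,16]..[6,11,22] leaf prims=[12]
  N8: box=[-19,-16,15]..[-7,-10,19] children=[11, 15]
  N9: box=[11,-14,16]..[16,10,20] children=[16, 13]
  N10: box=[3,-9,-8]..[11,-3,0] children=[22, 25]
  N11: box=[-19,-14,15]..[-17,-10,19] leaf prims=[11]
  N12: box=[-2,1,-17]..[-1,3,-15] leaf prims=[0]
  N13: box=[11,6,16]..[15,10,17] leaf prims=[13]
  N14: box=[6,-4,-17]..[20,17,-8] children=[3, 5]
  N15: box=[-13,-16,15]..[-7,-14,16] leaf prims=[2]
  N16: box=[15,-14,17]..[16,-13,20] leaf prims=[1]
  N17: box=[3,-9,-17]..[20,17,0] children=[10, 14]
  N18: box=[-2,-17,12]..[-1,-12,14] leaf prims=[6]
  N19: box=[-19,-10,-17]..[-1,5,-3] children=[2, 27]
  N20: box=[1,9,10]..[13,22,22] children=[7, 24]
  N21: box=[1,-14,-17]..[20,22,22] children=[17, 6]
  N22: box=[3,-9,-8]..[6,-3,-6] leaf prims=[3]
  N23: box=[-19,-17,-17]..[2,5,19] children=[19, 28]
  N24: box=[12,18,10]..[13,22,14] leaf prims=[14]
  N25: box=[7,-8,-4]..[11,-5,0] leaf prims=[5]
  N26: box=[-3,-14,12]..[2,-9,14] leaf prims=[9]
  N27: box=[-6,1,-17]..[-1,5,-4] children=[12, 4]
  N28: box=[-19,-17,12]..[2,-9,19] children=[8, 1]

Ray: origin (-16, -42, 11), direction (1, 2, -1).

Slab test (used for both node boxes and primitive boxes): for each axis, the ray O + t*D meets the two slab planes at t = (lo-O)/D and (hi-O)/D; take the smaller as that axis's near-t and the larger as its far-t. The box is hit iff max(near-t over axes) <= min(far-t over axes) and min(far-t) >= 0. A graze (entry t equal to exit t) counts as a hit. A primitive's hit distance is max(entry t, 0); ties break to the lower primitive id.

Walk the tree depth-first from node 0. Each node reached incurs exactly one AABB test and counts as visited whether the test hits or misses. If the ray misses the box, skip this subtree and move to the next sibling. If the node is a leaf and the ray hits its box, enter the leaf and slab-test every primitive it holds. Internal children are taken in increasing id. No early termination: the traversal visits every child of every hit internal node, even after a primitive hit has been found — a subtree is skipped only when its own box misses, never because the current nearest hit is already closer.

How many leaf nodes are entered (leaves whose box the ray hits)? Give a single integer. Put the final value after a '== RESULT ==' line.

Trace the traversal:
N0 x:[-3,36] y:[25/2,32] z:[-11,28] -> hit [25/2,28], descend [21, 23]
  N21 x:[17,36] y:[14,32] z:[-11,28] -> hit [17,28], descend [6, 17]
    N6 x:[17,32] y:[14,32] z:[-11,1] -> miss, prune
    N17 x:[19,36] y:[33/2,59/2] z:[11,28] -> hit [19,28], descend [10, 14]
      N10 x:[19,27] y:[33/2,39/2] z:[11,19] -> hit [19,19], descend [22, 25]
        N22 x:[19,22] y:[33/2,39/2] z:[17,19] -> hit [19,19] leaf, test {P3@t=19}
        N25 x:[23,27] y:[17,37/2] z:[11,15] -> miss, prune
      N14 x:[22,36] y:[19,59/2] z:[19,28] -> hit [22,28], descend [3, 5]
        N3 x:[22,27] y:[19,22] z:[19,22] -> hit [22,22] leaf, test {P4@t=22}
        N5 x:[31,36] y:[27,59/2] z:[27,28] -> miss, prune
  N23 x:[-3,18] y:[25/2,47/2] z:[-8,28] -> hit [25/2,18], descend [19, 28]
    N19 x:[-3,15] y:[16,47/2] z:[14,28] -> miss, prune
    N28 x:[-3,18] y:[25/2,33/2] z:[-8,-1] -> miss, prune

order=[0, 21, 6, 17, 10, 22, 25, 14, 3, 5, 23, 19, 28]  |boxes|=13  |leaves|=2  hit=P3

== RESULT ==
2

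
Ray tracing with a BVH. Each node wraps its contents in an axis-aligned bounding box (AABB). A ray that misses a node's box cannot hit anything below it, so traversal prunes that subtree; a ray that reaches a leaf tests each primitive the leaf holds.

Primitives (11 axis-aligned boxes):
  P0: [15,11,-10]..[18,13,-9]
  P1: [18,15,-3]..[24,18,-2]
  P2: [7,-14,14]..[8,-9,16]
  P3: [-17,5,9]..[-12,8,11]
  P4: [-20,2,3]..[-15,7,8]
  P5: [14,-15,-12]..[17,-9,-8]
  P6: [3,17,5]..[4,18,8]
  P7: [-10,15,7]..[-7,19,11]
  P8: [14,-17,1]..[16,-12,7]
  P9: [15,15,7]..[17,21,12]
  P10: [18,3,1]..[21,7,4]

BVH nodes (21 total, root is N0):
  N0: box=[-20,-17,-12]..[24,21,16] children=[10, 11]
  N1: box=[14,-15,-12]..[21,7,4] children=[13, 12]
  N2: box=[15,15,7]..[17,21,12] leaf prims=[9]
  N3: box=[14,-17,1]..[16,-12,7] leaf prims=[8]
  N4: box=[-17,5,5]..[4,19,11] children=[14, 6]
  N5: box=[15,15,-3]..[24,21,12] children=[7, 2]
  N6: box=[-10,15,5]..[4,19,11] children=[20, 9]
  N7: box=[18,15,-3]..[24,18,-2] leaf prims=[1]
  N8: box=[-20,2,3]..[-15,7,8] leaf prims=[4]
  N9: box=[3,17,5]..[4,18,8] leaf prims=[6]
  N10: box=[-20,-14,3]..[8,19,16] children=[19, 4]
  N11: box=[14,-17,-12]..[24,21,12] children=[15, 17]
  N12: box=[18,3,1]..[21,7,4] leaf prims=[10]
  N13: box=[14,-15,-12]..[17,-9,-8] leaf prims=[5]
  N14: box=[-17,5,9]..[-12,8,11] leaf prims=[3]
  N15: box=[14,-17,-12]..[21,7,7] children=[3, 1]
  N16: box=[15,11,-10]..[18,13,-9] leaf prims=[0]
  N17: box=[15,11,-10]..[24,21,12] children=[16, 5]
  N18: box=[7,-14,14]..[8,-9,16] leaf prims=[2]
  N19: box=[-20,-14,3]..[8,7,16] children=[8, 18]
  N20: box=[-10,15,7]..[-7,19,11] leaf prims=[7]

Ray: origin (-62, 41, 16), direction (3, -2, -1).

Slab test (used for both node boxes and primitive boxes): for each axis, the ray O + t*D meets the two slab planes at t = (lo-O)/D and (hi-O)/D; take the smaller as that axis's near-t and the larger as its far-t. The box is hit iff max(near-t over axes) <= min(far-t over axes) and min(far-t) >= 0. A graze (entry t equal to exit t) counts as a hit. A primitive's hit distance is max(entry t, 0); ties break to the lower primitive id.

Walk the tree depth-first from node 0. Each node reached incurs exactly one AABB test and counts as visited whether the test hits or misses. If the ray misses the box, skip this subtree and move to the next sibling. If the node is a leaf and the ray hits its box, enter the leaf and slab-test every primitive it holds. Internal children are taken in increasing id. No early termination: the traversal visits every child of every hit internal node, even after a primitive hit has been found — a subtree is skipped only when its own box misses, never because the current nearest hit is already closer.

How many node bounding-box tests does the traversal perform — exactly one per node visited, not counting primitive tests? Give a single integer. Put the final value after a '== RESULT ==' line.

Trace the traversal:
N0 x:[14,86/3] y:[10,29] z:[0,28] -> hit [14,28], descend [10, 11]
  N10 x:[14,70/3] y:[11,55/2] z:[0,13] -> miss, prune
  N11 x:[76/3,86/3] y:[10,29] z:[4,28] -> hit [76/3,28], descend [15, 17]
    N15 x:[76/3,83/3] y:[17,29] z:[9,28] -> hit [76/3,83/3], descend [1, 3]
      N1 x:[76/3,83/3] y:[17,28] z:[12,28] -> hit [76/3,83/3], descend [12, 13]
        N12 x:[80/3,83/3] y:[17,19] z:[12,15] -> miss, prune
        N13 x:[76/3,79/3] y:[25,28] z:[24,28] -> hit [76/3,79/3] leaf, test {P5@t=76/3}
      N3 x:[76/3,26] y:[53/2,29] z:[9,15] -> miss, prune
    N17 x:[77/3,86/3] y:[10,15] z:[4,26] -> miss, prune

Summary -> nodes [0, 10, 11, 15, 1, 12, 13, 3, 17]; box-tests=9; leaf-entries=1; first=P5

== RESULT ==
9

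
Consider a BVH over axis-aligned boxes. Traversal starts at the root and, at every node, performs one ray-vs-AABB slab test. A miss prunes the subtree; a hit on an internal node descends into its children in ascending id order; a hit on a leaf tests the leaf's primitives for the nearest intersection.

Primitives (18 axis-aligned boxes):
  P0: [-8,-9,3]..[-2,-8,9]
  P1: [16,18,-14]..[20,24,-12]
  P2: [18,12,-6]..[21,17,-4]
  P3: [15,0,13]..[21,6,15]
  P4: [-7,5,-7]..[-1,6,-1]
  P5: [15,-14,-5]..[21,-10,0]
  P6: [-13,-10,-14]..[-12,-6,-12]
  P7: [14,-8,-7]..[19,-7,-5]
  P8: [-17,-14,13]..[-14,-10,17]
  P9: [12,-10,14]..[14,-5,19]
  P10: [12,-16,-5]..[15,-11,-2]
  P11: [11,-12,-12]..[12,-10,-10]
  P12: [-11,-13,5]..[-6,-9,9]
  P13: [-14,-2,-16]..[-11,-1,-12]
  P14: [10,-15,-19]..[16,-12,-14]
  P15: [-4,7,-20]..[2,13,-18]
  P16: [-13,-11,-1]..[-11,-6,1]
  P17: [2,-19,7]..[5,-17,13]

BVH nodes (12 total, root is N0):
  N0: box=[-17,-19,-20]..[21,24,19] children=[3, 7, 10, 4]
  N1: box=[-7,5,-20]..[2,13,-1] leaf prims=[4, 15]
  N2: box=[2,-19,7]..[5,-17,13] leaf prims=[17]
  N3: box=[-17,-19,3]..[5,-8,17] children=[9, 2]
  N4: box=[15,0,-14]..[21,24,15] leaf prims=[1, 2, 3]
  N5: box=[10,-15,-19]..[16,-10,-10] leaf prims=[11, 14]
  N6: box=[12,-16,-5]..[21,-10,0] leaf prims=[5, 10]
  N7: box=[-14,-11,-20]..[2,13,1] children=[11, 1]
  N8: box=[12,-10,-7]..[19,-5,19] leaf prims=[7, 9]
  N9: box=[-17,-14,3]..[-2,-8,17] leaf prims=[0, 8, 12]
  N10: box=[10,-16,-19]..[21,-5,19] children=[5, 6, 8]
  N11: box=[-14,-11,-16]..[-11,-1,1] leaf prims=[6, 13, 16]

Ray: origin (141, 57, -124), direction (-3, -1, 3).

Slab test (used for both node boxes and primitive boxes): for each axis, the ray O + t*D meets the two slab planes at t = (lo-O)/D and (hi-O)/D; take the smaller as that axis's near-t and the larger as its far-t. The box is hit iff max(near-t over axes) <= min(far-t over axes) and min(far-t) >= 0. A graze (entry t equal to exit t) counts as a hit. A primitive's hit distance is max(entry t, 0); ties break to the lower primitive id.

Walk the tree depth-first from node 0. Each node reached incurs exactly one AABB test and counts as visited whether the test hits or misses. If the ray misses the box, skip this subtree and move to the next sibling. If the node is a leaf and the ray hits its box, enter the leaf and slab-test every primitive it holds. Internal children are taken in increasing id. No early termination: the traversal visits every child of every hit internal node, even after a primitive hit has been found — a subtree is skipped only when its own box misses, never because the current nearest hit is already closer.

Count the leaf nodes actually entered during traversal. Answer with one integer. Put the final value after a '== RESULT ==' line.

Walk:
N0 x:[40,158/3] y:[33,76] z:[104/3,143/3] -> hit [40,143/3], descend [3, 4, 7, 10]
  N3 x:[136/3,158/3] y:[65,76] z:[127/3,47] -> miss, prune
  N4 x:[40,42] y:[33,57] z:[110/3,139/3] -> hit [40,42] leaf, test {P1(miss), P2@t=40, P3(miss)}
  N7 x:[139/3,155/3] y:[44,68] z:[104/3,125/3] -> miss, prune
  N10 x:[40,131/3] y:[62,73] z:[35,143/3] -> miss, prune

Summary -> nodes [0, 3, 4, 7, 10]; box-tests=5; leaf-entries=1; first=P2

== RESULT ==
1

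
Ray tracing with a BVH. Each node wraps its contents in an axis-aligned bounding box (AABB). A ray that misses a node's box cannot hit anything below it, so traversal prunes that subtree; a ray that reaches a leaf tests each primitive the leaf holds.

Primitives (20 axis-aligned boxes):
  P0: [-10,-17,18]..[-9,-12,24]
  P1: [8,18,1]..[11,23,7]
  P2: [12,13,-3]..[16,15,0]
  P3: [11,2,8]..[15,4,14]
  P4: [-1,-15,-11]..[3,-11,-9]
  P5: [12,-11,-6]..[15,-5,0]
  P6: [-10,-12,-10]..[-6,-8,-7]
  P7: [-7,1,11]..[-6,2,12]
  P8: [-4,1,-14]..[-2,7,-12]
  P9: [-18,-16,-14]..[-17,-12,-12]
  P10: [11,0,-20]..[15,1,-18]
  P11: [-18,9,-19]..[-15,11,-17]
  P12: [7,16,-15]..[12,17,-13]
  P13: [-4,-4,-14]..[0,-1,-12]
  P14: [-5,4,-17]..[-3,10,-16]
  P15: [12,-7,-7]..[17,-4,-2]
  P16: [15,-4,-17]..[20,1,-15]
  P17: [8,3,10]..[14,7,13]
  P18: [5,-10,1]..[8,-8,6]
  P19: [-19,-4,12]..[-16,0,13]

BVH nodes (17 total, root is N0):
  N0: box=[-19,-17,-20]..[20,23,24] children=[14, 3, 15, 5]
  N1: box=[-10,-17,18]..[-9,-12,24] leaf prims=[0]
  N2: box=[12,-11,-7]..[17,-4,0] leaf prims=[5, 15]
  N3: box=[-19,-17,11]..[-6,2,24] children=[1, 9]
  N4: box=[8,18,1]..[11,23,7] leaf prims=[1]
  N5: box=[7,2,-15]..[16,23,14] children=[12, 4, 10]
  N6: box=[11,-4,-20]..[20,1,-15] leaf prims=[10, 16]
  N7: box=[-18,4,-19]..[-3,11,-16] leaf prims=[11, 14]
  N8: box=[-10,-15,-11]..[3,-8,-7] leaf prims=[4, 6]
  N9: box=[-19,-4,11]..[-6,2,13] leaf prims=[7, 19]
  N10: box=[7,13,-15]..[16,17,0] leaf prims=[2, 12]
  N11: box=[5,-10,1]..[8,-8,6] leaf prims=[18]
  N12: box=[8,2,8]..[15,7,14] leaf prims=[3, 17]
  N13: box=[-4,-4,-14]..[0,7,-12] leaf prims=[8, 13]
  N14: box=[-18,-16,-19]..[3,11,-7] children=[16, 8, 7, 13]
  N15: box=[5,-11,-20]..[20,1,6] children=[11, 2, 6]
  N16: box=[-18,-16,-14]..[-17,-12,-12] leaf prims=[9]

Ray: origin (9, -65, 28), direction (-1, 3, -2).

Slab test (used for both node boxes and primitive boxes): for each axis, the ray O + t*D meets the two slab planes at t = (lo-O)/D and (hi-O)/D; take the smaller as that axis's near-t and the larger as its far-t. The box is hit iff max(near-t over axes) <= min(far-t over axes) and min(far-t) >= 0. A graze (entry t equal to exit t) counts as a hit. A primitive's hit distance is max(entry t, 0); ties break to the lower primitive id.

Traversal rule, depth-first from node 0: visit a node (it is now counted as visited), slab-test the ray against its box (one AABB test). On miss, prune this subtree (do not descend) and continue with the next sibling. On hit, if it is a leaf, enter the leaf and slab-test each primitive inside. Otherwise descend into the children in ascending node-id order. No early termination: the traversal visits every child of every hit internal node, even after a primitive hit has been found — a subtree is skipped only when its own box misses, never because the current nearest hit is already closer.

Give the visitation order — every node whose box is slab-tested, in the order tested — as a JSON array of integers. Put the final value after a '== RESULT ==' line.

Traverse from the root:
N0 x:[-11,28] y:[16,88/3] z:[2,24] -> hit [16,24], descend [3, 5, 14, 15]
  N3 x:[15,28] y:[16,67/3] z:[2,17/2] -> miss, prune
  N5 x:[-7,2] y:[67/3,88/3] z:[7,43/2] -> miss, prune
  N14 x:[6,27] y:[49/3,76/3] z:[35/2,47/2] -> hit [35/2,47/2], descend [7, 8, 13, 16]
    N7 x:[12,27] y:[23,76/3] z:[22,47/2] -> hit [23,47/2] leaf, test {P11(miss), P14(miss)}
    N8 x:[6,19] y:[50/3,19] z:[35/2,39/2] -> hit [35/2,19] leaf, test {P4(miss), P6@t=53/3}
    N13 x:[9,13] y:[61/3,24] z:[20,21] -> miss, prune
    N16 x:[26,27] y:[49/3,53/3] z:[20,21] -> miss, prune
  N15 x:[-11,4] y:[18,22] z:[11,24] -> miss, prune

order=[0, 3, 5, 14, 7, 8, 13, 16, 15]  |boxes|=9  |leaves|=2  hit=P6

== RESULT ==
[0, 3, 5, 14, 7, 8, 13, 16, 15]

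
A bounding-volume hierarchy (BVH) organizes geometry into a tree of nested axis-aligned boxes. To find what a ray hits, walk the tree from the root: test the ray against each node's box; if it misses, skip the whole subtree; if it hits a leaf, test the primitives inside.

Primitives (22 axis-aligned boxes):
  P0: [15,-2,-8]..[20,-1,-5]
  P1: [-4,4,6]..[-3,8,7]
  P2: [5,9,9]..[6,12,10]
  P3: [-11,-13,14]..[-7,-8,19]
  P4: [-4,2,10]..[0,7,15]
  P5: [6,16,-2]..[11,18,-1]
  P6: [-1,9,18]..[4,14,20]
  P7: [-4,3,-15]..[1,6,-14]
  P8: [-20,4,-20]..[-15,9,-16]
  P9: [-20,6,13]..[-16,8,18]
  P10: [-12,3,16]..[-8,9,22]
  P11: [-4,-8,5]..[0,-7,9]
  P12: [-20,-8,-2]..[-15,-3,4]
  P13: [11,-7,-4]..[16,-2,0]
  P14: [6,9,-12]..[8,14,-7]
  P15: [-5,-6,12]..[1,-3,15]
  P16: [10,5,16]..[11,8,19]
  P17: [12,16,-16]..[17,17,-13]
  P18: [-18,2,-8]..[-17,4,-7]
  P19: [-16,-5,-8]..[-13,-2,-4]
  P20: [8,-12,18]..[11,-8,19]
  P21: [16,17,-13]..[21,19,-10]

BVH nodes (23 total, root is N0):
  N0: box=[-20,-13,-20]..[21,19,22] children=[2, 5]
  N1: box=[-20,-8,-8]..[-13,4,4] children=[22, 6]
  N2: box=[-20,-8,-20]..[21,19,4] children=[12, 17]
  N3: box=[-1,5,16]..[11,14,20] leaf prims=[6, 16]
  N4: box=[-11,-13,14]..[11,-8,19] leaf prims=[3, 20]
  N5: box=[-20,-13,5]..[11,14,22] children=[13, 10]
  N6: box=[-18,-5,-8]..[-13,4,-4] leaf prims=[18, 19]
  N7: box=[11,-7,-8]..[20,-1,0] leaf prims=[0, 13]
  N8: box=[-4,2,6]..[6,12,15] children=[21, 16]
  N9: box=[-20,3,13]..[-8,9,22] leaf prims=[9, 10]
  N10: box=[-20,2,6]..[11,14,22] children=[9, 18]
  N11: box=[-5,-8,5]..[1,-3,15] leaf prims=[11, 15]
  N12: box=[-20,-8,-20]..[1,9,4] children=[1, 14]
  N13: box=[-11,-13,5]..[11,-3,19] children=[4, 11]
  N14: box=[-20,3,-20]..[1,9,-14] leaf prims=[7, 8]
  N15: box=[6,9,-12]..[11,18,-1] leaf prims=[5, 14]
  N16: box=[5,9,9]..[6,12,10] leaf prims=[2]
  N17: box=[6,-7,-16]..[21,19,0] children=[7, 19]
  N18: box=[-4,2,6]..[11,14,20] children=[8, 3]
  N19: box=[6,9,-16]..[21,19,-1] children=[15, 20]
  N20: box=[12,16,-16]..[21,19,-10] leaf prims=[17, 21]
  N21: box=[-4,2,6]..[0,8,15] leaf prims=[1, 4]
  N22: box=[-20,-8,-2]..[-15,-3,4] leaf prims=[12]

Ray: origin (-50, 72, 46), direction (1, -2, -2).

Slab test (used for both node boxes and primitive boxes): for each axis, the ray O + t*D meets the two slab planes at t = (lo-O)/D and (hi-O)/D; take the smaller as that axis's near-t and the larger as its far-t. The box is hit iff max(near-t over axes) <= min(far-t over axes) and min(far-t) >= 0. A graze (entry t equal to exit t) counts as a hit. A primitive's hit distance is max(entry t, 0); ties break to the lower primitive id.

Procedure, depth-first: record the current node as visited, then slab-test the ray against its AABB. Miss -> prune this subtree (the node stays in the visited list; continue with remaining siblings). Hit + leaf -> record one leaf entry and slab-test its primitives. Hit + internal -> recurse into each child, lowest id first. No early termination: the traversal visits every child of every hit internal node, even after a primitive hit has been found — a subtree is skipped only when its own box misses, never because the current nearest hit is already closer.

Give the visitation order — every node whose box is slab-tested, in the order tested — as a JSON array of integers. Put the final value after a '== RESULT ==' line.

Traverse from the root:
N0 x:[30,71] y:[53/2,85/2] z:[12,33] -> hit [30,33], descend [2, 5]
  N2 x:[30,71] y:[53/2,40] z:[21,33] -> hit [30,33], descend [12, 17]
    N12 x:[30,51] y:[63/2,40] z:[21,33] -> hit [63/2,33], descend [1, 14]
      N1 x:[30,37] y:[34,40] z:[21,27] -> miss, prune
      N14 x:[30,51] y:[63/2,69/2] z:[30,33] -> hit [63/2,33] leaf, test {P7(miss), P8@t=63/2}
    N17 x:[56,71] y:[53/2,79/2] z:[23,31] -> miss, prune
  N5 x:[30,61] y:[29,85/2] z:[12,41/2] -> miss, prune

7 AABB tests over nodes [0, 2, 12, 1, 14, 17, 5]; 1 leaf entered; closest P8.

== RESULT ==
[0, 2, 12, 1, 14, 17, 5]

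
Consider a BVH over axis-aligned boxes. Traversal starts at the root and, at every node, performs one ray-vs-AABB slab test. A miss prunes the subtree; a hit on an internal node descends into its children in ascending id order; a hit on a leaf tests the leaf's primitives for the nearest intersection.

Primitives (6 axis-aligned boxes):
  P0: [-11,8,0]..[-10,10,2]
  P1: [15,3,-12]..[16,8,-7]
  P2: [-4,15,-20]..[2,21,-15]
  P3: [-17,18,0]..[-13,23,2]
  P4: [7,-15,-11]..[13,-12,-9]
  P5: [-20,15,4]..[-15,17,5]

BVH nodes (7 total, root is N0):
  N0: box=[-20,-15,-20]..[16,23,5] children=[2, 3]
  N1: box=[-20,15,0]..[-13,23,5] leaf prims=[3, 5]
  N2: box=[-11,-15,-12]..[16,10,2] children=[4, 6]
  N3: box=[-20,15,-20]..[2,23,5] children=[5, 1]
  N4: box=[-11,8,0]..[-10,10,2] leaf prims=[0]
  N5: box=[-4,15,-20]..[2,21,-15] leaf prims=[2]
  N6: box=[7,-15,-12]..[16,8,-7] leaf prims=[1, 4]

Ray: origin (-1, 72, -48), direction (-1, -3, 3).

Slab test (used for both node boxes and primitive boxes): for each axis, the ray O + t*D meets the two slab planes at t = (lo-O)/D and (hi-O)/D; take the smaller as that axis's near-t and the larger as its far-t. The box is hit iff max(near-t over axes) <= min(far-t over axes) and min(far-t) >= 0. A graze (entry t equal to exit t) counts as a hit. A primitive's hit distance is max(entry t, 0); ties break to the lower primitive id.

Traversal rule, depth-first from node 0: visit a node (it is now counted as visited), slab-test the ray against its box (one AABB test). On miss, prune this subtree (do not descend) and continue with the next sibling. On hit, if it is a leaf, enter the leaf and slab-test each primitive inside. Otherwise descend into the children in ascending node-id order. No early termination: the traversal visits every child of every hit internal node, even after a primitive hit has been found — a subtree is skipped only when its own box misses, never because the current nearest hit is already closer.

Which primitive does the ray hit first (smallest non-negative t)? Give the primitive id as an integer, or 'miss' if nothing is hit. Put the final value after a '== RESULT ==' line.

Traverse from the root:
N0 x:[-17,19] y:[49/3,29] z:[28/3,53/3] -> hit [49/3,53/3], descend [2, 3]
  N2 x:[-17,10] y:[62/3,29] z:[12,50/3] -> miss, prune
  N3 x:[-3,19] y:[49/3,19] z:[28/3,53/3] -> hit [49/3,53/3], descend [1, 5]
    N1 x:[12,19] y:[49/3,19] z:[16,53/3] -> hit [49/3,53/3] leaf, test {P3(miss), P5(miss)}
    N5 x:[-3,3] y:[17,19] z:[28/3,11] -> miss, prune

Summary -> nodes [0, 2, 3, 1, 5]; box-tests=5; leaf-entries=1; first=miss

== RESULT ==
miss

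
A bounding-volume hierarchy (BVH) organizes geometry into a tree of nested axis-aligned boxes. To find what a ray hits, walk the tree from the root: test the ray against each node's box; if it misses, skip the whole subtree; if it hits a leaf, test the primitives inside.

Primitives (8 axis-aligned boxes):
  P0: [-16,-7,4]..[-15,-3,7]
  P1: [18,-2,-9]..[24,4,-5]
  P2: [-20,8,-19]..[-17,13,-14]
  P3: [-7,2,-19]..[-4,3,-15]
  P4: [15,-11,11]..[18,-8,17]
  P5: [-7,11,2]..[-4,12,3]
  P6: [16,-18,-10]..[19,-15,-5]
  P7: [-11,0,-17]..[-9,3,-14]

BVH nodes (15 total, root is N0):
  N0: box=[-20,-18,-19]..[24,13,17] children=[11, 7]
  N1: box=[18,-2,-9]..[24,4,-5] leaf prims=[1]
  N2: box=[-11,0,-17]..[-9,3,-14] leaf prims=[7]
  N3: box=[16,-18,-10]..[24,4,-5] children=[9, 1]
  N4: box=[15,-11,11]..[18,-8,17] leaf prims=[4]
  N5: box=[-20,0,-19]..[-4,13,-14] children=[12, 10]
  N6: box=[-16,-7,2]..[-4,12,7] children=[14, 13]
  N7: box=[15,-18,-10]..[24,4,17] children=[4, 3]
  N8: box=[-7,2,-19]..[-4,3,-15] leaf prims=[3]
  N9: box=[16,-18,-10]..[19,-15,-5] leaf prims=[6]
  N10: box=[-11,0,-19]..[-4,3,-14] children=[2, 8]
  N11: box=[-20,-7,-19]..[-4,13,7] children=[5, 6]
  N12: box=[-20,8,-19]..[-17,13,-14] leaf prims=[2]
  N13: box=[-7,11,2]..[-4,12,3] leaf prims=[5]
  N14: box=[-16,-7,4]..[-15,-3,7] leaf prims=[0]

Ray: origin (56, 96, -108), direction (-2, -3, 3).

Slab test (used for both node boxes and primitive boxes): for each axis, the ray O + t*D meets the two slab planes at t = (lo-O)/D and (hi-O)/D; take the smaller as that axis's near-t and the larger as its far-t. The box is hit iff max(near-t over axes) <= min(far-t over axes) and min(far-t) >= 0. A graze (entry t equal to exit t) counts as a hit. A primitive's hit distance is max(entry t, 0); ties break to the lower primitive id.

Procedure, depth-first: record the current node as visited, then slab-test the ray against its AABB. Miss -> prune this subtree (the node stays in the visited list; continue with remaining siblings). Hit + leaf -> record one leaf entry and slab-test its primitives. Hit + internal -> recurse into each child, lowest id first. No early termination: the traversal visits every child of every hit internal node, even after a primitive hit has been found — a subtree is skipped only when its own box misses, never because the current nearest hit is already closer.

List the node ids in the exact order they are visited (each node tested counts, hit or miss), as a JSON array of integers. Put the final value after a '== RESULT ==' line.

Traverse from the root:
N0 x:[16,38] y:[83/3,38] z:[89/3,125/3] -> hit [89/3,38], descend [7, 11]
  N7 x:[16,41/2] y:[92/3,38] z:[98/3,125/3] -> miss, prune
  N11 x:[30,38] y:[83/3,103/3] z:[89/3,115/3] -> hit [30,103/3], descend [5, 6]
    N5 x:[30,38] y:[83/3,32] z:[89/3,94/3] -> hit [30,94/3], descend [10, 12]
      N10 x:[30,67/2] y:[31,32] z:[89/3,94/3] -> hit [31,94/3], descend [2, 8]
        N2 x:[65/2,67/2] y:[31,32] z:[91/3,94/3] -> miss, prune
        N8 x:[30,63/2] y:[31,94/3] z:[89/3,31] -> hit [31,31] leaf, test {P3@t=31}
      N12 x:[73/2,38] y:[83/3,88/3] z:[89/3,94/3] -> miss, prune
    N6 x:[30,36] y:[28,103/3] z:[110/3,115/3] -> miss, prune

order=[0, 7, 11, 5, 10, 2, 8, 12, 6]  |boxes|=9  |leaves|=1  hit=P3

== RESULT ==
[0, 7, 11, 5, 10, 2, 8, 12, 6]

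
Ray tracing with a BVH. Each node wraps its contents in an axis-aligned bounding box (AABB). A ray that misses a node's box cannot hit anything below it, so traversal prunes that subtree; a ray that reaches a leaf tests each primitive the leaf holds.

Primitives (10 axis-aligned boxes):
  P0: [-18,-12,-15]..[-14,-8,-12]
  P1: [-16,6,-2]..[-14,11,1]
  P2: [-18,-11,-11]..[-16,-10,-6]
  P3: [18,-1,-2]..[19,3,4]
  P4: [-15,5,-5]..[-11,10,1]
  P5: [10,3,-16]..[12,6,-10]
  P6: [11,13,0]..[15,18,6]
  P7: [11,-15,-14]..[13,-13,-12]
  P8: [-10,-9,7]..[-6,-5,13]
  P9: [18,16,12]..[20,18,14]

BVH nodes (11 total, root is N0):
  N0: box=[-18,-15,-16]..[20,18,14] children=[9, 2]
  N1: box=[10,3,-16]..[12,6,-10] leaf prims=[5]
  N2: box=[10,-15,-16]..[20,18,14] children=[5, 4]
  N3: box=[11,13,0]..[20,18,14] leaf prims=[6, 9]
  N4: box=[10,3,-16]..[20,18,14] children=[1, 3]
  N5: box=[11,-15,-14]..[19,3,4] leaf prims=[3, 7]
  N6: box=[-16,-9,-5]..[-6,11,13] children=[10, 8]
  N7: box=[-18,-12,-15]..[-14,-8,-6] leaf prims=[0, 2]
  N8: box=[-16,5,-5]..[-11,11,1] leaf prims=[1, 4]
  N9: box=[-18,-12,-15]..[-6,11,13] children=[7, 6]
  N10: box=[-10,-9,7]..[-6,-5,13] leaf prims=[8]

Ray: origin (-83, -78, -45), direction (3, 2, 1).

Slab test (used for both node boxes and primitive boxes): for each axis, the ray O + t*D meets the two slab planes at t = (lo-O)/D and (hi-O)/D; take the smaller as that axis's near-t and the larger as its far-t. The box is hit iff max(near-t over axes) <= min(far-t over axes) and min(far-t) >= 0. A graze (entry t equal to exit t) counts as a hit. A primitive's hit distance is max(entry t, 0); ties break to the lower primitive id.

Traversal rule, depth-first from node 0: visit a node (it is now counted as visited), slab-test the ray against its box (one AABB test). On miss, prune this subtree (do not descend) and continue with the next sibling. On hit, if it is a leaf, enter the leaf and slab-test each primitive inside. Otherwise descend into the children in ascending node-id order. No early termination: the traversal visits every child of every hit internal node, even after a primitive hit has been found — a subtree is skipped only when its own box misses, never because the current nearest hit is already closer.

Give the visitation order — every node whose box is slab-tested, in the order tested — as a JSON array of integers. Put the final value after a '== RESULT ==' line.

Walk:
N0 x:[65/3,103/3] y:[63/2,48] z:[29,59] -> hit [63/2,103/3], descend [2, 9]
  N2 x:[31,103/3] y:[63/2,48] z:[29,59] -> hit [63/2,103/3], descend [4, 5]
    N4 x:[31,103/3] y:[81/2,48] z:[29,59] -> miss, prune
    N5 x:[94/3,34] y:[63/2,81/2] z:[31,49] -> hit [63/2,34] leaf, test {P3(miss), P7@t=63/2}
  N9 x:[65/3,77/3] y:[33,89/2] z:[30,58] -> miss, prune

Visited [0, 2, 4, 5, 9]. Tests: 5 box, 1 leaf. Nearest: P7.

== RESULT ==
[0, 2, 4, 5, 9]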